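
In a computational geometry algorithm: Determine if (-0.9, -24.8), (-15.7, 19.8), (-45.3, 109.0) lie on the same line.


Cross product: ((-15.7)-(-0.9))*(109-(-24.8)) - (19.8-(-24.8))*((-45.3)-(-0.9))
= 0

Yes, collinear


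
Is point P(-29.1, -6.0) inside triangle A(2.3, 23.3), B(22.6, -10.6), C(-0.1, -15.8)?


Cross products: AB x AP = -1659.25, BC x BP = -373.26, CA x CP = 1157.42
All same sign? no

No, outside


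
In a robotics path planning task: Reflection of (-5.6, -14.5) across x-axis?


Reflection over x-axis: (x,y) -> (x,-y)
(-5.6, -14.5) -> (-5.6, 14.5)

(-5.6, 14.5)


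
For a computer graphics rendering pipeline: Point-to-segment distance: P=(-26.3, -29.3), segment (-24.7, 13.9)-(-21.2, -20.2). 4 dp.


Project P onto AB: t = 1 (clamped to [0,1])
Closest point on segment: (-21.2, -20.2)
Distance: 10.4317

10.4317


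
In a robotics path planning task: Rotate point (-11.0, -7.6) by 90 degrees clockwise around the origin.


90° CW: (x,y) -> (y, -x)
(-11,-7.6) -> (-7.6, 11)

(-7.6, 11)


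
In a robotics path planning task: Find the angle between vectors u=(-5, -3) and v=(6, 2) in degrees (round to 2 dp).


u.v = -36, |u| = sqrt(34) = 5.831, |v| = sqrt(40) = 6.3246
cos(theta) = u.v/(|u||v|) = -36/sqrt(1360) = -0.976187
theta = acos(-0.976187) = 167.47 degrees

167.47 degrees


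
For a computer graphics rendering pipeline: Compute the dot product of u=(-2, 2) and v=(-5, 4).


u . v = u_x*v_x + u_y*v_y = (-2)*(-5) + 2*4
= 10 + 8 = 18

18


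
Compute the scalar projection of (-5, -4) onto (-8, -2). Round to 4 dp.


u.v = 48, |v| = sqrt(68) = 8.2462
Scalar projection = u.v / |v| = 48 / sqrt(68) = 5.8209

5.8209


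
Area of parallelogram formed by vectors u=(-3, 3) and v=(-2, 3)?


|u x v| = |(-3)*3 - 3*(-2)|
= |(-9) - (-6)| = 3

3


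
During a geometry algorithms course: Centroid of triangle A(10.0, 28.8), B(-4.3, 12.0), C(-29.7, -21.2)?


Centroid = ((x_A+x_B+x_C)/3, (y_A+y_B+y_C)/3)
= ((10+(-4.3)+(-29.7))/3, (28.8+12+(-21.2))/3)
= (-8, 6.5333)

(-8, 6.5333)


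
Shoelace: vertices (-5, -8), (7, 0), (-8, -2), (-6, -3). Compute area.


Shoelace sum: ((-5)*0 - 7*(-8)) + (7*(-2) - (-8)*0) + ((-8)*(-3) - (-6)*(-2)) + ((-6)*(-8) - (-5)*(-3))
= 87
Area = |87|/2 = 43.5

43.5


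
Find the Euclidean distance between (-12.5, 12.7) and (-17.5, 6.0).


dx=-5, dy=-6.7
d^2 = (-5)^2 + (-6.7)^2 = 69.89
d = sqrt(69.89) = 8.36

8.36


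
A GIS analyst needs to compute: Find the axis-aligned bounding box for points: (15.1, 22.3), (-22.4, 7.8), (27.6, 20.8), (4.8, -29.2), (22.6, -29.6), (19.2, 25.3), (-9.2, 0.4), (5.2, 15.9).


x range: [-22.4, 27.6]
y range: [-29.6, 25.3]
Bounding box: (-22.4,-29.6) to (27.6,25.3)

(-22.4,-29.6) to (27.6,25.3)


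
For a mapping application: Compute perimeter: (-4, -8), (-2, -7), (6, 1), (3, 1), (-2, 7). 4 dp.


Sides: (-4, -8)->(-2, -7): sqrt(5) = 2.236068, (-2, -7)->(6, 1): sqrt(128) = 11.313708, (6, 1)->(3, 1): sqrt(9) = 3, (3, 1)->(-2, 7): sqrt(61) = 7.81025, (-2, 7)->(-4, -8): sqrt(229) = 15.132746
Sum = 39.492772
Perimeter = 39.4928

39.4928


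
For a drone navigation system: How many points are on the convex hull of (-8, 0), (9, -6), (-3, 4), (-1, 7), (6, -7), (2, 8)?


Convex hull vertices (CCW): (-8, 0), (6, -7), (9, -6), (2, 8), (-1, 7)
Count = 5

5


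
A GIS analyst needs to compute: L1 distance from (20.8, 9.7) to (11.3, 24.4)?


|20.8-11.3| + |9.7-24.4| = 9.5 + 14.7 = 24.2

24.2


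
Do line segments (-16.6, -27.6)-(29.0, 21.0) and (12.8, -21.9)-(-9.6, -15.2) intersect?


Cross products: d1=324.66, d2=-1069.5, d3=-1168.92, d4=225.24
d1*d2 < 0 and d3*d4 < 0? yes

Yes, they intersect


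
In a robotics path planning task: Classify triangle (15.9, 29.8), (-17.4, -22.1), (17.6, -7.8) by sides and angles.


Side lengths squared: AB^2=3802.5, BC^2=1429.49, CA^2=1416.65
Sorted: [1416.65, 1429.49, 3802.5]
By sides: Scalene, By angles: Obtuse

Scalene, Obtuse


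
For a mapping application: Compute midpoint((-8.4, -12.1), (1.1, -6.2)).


M = (((-8.4)+1.1)/2, ((-12.1)+(-6.2))/2)
= (-3.65, -9.15)

(-3.65, -9.15)


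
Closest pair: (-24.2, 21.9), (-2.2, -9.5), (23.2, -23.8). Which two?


d(P0,P1) = 38.3401, d(P0,P2) = 65.8426, d(P1,P2) = 29.1488
Closest: P1 and P2

Closest pair: (-2.2, -9.5) and (23.2, -23.8), distance = 29.1488


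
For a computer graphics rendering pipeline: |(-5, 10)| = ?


|u| = sqrt((-5)^2 + 10^2) = sqrt(125) = 11.1803

11.1803


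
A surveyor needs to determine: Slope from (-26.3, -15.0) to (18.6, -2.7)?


slope = (y2-y1)/(x2-x1) = ((-2.7)-(-15))/(18.6-(-26.3)) = 12.3/44.9 = 0.2739

0.2739


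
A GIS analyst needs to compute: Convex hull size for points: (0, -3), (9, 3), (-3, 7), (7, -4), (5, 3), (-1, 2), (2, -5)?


Convex hull vertices (CCW): (-3, 7), (0, -3), (2, -5), (7, -4), (9, 3)
Count = 5

5


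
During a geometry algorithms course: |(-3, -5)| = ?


|u| = sqrt((-3)^2 + (-5)^2) = sqrt(34) = 5.831

5.831


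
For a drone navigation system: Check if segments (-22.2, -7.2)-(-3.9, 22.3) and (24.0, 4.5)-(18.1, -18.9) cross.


Cross products: d1=-1012.05, d2=-757.88, d3=-1148.79, d4=-1402.96
d1*d2 < 0 and d3*d4 < 0? no

No, they don't intersect


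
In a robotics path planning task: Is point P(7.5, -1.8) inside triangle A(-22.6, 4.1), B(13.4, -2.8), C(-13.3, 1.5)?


Cross products: AB x AP = -4.71, BC x BP = -1.33, CA x CP = -23.39
All same sign? yes

Yes, inside


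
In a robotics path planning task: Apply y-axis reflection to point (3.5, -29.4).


Reflection over y-axis: (x,y) -> (-x,y)
(3.5, -29.4) -> (-3.5, -29.4)

(-3.5, -29.4)


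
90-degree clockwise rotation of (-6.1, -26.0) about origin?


90° CW: (x,y) -> (y, -x)
(-6.1,-26) -> (-26, 6.1)

(-26, 6.1)


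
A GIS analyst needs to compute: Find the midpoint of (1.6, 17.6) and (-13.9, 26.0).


M = ((1.6+(-13.9))/2, (17.6+26)/2)
= (-6.15, 21.8)

(-6.15, 21.8)


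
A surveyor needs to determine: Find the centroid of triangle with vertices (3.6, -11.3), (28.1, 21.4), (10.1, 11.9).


Centroid = ((x_A+x_B+x_C)/3, (y_A+y_B+y_C)/3)
= ((3.6+28.1+10.1)/3, ((-11.3)+21.4+11.9)/3)
= (13.9333, 7.3333)

(13.9333, 7.3333)


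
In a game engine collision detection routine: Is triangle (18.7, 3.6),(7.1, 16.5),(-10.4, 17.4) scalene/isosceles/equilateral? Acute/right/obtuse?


Side lengths squared: AB^2=300.97, BC^2=307.06, CA^2=1037.25
Sorted: [300.97, 307.06, 1037.25]
By sides: Scalene, By angles: Obtuse

Scalene, Obtuse


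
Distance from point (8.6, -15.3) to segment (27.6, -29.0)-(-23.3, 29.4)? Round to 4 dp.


Project P onto AB: t = 0.2945 (clamped to [0,1])
Closest point on segment: (12.6118, -11.8034)
Distance: 5.3218

5.3218


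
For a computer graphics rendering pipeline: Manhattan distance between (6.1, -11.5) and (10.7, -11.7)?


|6.1-10.7| + |(-11.5)-(-11.7)| = 4.6 + 0.2 = 4.8

4.8


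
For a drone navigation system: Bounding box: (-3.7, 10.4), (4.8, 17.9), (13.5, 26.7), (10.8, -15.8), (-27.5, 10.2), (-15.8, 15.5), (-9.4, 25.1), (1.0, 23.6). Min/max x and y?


x range: [-27.5, 13.5]
y range: [-15.8, 26.7]
Bounding box: (-27.5,-15.8) to (13.5,26.7)

(-27.5,-15.8) to (13.5,26.7)


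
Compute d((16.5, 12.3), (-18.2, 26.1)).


dx=-34.7, dy=13.8
d^2 = (-34.7)^2 + 13.8^2 = 1394.53
d = sqrt(1394.53) = 37.3434

37.3434


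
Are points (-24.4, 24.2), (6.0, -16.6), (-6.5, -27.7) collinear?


Cross product: (6-(-24.4))*((-27.7)-24.2) - ((-16.6)-24.2)*((-6.5)-(-24.4))
= -847.44

No, not collinear


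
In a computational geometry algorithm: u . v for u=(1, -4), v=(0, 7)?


u . v = u_x*v_x + u_y*v_y = 1*0 + (-4)*7
= 0 + (-28) = -28

-28


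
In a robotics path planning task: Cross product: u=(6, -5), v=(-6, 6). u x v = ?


u x v = u_x*v_y - u_y*v_x = 6*6 - (-5)*(-6)
= 36 - 30 = 6

6


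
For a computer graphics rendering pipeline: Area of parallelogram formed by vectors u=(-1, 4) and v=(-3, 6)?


|u x v| = |(-1)*6 - 4*(-3)|
= |(-6) - (-12)| = 6

6


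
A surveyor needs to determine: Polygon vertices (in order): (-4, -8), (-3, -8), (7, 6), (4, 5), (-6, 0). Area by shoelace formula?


Shoelace sum: ((-4)*(-8) - (-3)*(-8)) + ((-3)*6 - 7*(-8)) + (7*5 - 4*6) + (4*0 - (-6)*5) + ((-6)*(-8) - (-4)*0)
= 135
Area = |135|/2 = 67.5

67.5


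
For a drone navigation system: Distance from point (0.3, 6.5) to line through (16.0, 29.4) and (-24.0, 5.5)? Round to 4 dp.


|cross product| = 540.77
|line direction| = sqrt(2171.21) = 46.5962
Distance = 540.77/sqrt(2171.21) = 11.6054

11.6054


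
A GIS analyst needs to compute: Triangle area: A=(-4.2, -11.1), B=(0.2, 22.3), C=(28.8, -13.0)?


Area = |x_A(y_B-y_C) + x_B(y_C-y_A) + x_C(y_A-y_B)|/2
= |(-148.26) + (-0.38) + (-961.92)|/2
= 1110.56/2 = 555.28

555.28


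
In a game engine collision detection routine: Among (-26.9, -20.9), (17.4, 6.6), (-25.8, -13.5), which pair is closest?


d(P0,P1) = 52.1415, d(P0,P2) = 7.4813, d(P1,P2) = 47.6471
Closest: P0 and P2

Closest pair: (-26.9, -20.9) and (-25.8, -13.5), distance = 7.4813


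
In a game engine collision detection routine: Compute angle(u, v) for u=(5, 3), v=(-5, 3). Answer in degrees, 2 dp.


u.v = -16, |u| = sqrt(34) = 5.831, |v| = sqrt(34) = 5.831
cos(theta) = u.v/(|u||v|) = -16/sqrt(1156) = -0.470588
theta = acos(-0.470588) = 118.07 degrees

118.07 degrees


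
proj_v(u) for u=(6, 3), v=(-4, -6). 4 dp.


u.v = -42, |v| = sqrt(52) = 7.2111
Scalar projection = u.v / |v| = -42 / sqrt(52) = -5.8244

-5.8244


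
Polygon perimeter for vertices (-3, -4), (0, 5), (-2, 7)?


Sides: (-3, -4)->(0, 5): sqrt(90) = 9.486833, (0, 5)->(-2, 7): sqrt(8) = 2.828427, (-2, 7)->(-3, -4): sqrt(122) = 11.045361
Sum = 23.360621
Perimeter = 23.3606

23.3606


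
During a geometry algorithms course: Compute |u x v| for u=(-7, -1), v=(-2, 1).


|u x v| = |(-7)*1 - (-1)*(-2)|
= |(-7) - 2| = 9

9


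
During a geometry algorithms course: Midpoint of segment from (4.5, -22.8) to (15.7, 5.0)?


M = ((4.5+15.7)/2, ((-22.8)+5)/2)
= (10.1, -8.9)

(10.1, -8.9)


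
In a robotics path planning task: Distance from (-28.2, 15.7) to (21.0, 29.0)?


dx=49.2, dy=13.3
d^2 = 49.2^2 + 13.3^2 = 2597.53
d = sqrt(2597.53) = 50.966

50.966


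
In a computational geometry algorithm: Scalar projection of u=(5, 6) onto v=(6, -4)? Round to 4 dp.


u.v = 6, |v| = sqrt(52) = 7.2111
Scalar projection = u.v / |v| = 6 / sqrt(52) = 0.8321

0.8321


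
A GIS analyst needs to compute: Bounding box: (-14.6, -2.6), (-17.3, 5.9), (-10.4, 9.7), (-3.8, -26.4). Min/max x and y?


x range: [-17.3, -3.8]
y range: [-26.4, 9.7]
Bounding box: (-17.3,-26.4) to (-3.8,9.7)

(-17.3,-26.4) to (-3.8,9.7)


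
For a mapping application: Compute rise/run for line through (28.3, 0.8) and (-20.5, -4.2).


slope = (y2-y1)/(x2-x1) = ((-4.2)-0.8)/((-20.5)-28.3) = (-5)/(-48.8) = 0.1025

0.1025


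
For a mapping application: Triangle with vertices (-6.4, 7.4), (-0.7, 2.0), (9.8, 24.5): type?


Side lengths squared: AB^2=61.65, BC^2=616.5, CA^2=554.85
Sorted: [61.65, 554.85, 616.5]
By sides: Scalene, By angles: Right

Scalene, Right


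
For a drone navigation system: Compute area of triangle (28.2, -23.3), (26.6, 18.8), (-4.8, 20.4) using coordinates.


Area = |x_A(y_B-y_C) + x_B(y_C-y_A) + x_C(y_A-y_B)|/2
= |(-45.12) + 1162.42 + 202.08|/2
= 1319.38/2 = 659.69

659.69


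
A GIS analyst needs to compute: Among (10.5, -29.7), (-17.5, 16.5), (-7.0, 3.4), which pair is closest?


d(P0,P1) = 54.0226, d(P0,P2) = 37.4414, d(P1,P2) = 16.7887
Closest: P1 and P2

Closest pair: (-17.5, 16.5) and (-7.0, 3.4), distance = 16.7887


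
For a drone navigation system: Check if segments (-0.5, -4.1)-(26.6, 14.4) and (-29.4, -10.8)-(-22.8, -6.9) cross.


Cross products: d1=-68.49, d2=-52.08, d3=353.08, d4=336.67
d1*d2 < 0 and d3*d4 < 0? no

No, they don't intersect


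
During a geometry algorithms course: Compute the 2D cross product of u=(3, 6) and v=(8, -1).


u x v = u_x*v_y - u_y*v_x = 3*(-1) - 6*8
= (-3) - 48 = -51

-51


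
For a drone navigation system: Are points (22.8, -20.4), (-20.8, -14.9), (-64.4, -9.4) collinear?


Cross product: ((-20.8)-22.8)*((-9.4)-(-20.4)) - ((-14.9)-(-20.4))*((-64.4)-22.8)
= 0

Yes, collinear


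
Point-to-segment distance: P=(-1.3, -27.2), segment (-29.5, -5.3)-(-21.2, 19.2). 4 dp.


Project P onto AB: t = 0 (clamped to [0,1])
Closest point on segment: (-29.5, -5.3)
Distance: 35.705

35.705


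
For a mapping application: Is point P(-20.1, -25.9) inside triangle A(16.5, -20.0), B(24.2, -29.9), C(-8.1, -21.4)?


Cross products: AB x AP = -407.77, BC x BP = 247.35, CA x CP = -93.9
All same sign? no

No, outside


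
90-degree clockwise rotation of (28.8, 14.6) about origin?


90° CW: (x,y) -> (y, -x)
(28.8,14.6) -> (14.6, -28.8)

(14.6, -28.8)


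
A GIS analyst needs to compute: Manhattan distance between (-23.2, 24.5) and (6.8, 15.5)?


|(-23.2)-6.8| + |24.5-15.5| = 30 + 9 = 39

39


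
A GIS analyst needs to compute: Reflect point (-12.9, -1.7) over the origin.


Reflection over origin: (x,y) -> (-x,-y)
(-12.9, -1.7) -> (12.9, 1.7)

(12.9, 1.7)


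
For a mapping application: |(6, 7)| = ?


|u| = sqrt(6^2 + 7^2) = sqrt(85) = 9.2195

9.2195


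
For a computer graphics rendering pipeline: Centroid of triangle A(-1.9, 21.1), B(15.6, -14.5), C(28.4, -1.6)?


Centroid = ((x_A+x_B+x_C)/3, (y_A+y_B+y_C)/3)
= (((-1.9)+15.6+28.4)/3, (21.1+(-14.5)+(-1.6))/3)
= (14.0333, 1.6667)

(14.0333, 1.6667)


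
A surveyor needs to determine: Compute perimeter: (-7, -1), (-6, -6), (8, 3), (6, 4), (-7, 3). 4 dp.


Sides: (-7, -1)->(-6, -6): sqrt(26) = 5.09902, (-6, -6)->(8, 3): sqrt(277) = 16.643317, (8, 3)->(6, 4): sqrt(5) = 2.236068, (6, 4)->(-7, 3): sqrt(170) = 13.038405, (-7, 3)->(-7, -1): sqrt(16) = 4
Sum = 41.01681
Perimeter = 41.0168

41.0168


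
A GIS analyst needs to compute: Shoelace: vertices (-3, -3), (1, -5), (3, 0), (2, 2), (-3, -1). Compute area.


Shoelace sum: ((-3)*(-5) - 1*(-3)) + (1*0 - 3*(-5)) + (3*2 - 2*0) + (2*(-1) - (-3)*2) + ((-3)*(-3) - (-3)*(-1))
= 49
Area = |49|/2 = 24.5

24.5


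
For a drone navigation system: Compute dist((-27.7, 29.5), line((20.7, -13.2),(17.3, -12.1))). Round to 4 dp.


|cross product| = 91.94
|line direction| = sqrt(12.77) = 3.5735
Distance = 91.94/sqrt(12.77) = 25.7282

25.7282


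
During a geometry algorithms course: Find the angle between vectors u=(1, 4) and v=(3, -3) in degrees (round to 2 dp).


u.v = -9, |u| = sqrt(17) = 4.1231, |v| = sqrt(18) = 4.2426
cos(theta) = u.v/(|u||v|) = -9/sqrt(306) = -0.514496
theta = acos(-0.514496) = 120.96 degrees

120.96 degrees


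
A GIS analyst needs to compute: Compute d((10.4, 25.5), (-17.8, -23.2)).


dx=-28.2, dy=-48.7
d^2 = (-28.2)^2 + (-48.7)^2 = 3166.93
d = sqrt(3166.93) = 56.2755

56.2755


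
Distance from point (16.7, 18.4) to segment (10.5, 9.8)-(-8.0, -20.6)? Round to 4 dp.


Project P onto AB: t = 0 (clamped to [0,1])
Closest point on segment: (10.5, 9.8)
Distance: 10.6019

10.6019


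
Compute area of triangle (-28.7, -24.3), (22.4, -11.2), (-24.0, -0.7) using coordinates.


Area = |x_A(y_B-y_C) + x_B(y_C-y_A) + x_C(y_A-y_B)|/2
= |301.35 + 528.64 + 314.4|/2
= 1144.39/2 = 572.195

572.195


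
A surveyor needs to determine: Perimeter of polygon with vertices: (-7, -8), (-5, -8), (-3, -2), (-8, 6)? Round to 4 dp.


Sides: (-7, -8)->(-5, -8): sqrt(4) = 2, (-5, -8)->(-3, -2): sqrt(40) = 6.324555, (-3, -2)->(-8, 6): sqrt(89) = 9.433981, (-8, 6)->(-7, -8): sqrt(197) = 14.035669
Sum = 31.794205
Perimeter = 31.7942

31.7942


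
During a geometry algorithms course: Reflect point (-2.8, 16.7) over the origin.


Reflection over origin: (x,y) -> (-x,-y)
(-2.8, 16.7) -> (2.8, -16.7)

(2.8, -16.7)


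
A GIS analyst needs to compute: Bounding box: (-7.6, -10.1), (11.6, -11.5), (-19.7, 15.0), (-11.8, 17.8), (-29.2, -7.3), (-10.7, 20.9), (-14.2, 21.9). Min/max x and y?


x range: [-29.2, 11.6]
y range: [-11.5, 21.9]
Bounding box: (-29.2,-11.5) to (11.6,21.9)

(-29.2,-11.5) to (11.6,21.9)


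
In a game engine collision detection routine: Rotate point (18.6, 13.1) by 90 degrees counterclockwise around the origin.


90° CCW: (x,y) -> (-y, x)
(18.6,13.1) -> (-13.1, 18.6)

(-13.1, 18.6)


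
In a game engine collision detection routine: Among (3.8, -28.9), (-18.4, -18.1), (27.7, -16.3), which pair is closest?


d(P0,P1) = 24.6876, d(P0,P2) = 27.018, d(P1,P2) = 46.1351
Closest: P0 and P1

Closest pair: (3.8, -28.9) and (-18.4, -18.1), distance = 24.6876


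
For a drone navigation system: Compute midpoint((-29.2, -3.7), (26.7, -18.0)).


M = (((-29.2)+26.7)/2, ((-3.7)+(-18))/2)
= (-1.25, -10.85)

(-1.25, -10.85)


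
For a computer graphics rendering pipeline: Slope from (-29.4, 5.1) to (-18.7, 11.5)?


slope = (y2-y1)/(x2-x1) = (11.5-5.1)/((-18.7)-(-29.4)) = 6.4/10.7 = 0.5981

0.5981


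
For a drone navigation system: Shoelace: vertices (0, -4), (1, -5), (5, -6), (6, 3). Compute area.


Shoelace sum: (0*(-5) - 1*(-4)) + (1*(-6) - 5*(-5)) + (5*3 - 6*(-6)) + (6*(-4) - 0*3)
= 50
Area = |50|/2 = 25

25


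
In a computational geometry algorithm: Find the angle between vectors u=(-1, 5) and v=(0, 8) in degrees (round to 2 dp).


u.v = 40, |u| = sqrt(26) = 5.099, |v| = sqrt(64) = 8
cos(theta) = u.v/(|u||v|) = 40/sqrt(1664) = 0.980581
theta = acos(0.980581) = 11.31 degrees

11.31 degrees


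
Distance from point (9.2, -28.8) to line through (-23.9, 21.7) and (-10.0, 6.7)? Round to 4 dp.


|cross product| = 205.45
|line direction| = sqrt(418.21) = 20.4502
Distance = 205.45/sqrt(418.21) = 10.0464

10.0464


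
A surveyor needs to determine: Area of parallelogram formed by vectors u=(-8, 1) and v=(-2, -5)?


|u x v| = |(-8)*(-5) - 1*(-2)|
= |40 - (-2)| = 42

42


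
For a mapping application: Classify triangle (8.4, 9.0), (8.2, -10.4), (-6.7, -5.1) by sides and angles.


Side lengths squared: AB^2=376.4, BC^2=250.1, CA^2=426.82
Sorted: [250.1, 376.4, 426.82]
By sides: Scalene, By angles: Acute

Scalene, Acute


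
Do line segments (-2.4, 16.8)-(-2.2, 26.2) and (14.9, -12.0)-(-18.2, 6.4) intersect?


Cross products: d1=-634.96, d2=-949.78, d3=-168.38, d4=146.44
d1*d2 < 0 and d3*d4 < 0? no

No, they don't intersect


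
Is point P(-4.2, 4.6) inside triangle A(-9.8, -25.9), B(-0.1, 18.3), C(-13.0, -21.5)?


Cross products: AB x AP = 48.33, BC x BP = 13.55, CA x CP = 122.24
All same sign? yes

Yes, inside


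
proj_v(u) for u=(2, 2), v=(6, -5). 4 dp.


u.v = 2, |v| = sqrt(61) = 7.8102
Scalar projection = u.v / |v| = 2 / sqrt(61) = 0.2561

0.2561


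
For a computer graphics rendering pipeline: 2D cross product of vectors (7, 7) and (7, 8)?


u x v = u_x*v_y - u_y*v_x = 7*8 - 7*7
= 56 - 49 = 7

7


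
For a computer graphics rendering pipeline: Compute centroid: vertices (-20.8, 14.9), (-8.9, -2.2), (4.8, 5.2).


Centroid = ((x_A+x_B+x_C)/3, (y_A+y_B+y_C)/3)
= (((-20.8)+(-8.9)+4.8)/3, (14.9+(-2.2)+5.2)/3)
= (-8.3, 5.9667)

(-8.3, 5.9667)


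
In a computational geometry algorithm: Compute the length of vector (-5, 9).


|u| = sqrt((-5)^2 + 9^2) = sqrt(106) = 10.2956

10.2956


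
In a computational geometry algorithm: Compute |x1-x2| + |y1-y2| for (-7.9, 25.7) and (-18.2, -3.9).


|(-7.9)-(-18.2)| + |25.7-(-3.9)| = 10.3 + 29.6 = 39.9

39.9


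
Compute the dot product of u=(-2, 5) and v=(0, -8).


u . v = u_x*v_x + u_y*v_y = (-2)*0 + 5*(-8)
= 0 + (-40) = -40

-40


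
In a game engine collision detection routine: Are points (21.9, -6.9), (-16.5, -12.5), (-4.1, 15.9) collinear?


Cross product: ((-16.5)-21.9)*(15.9-(-6.9)) - ((-12.5)-(-6.9))*((-4.1)-21.9)
= -1021.12

No, not collinear


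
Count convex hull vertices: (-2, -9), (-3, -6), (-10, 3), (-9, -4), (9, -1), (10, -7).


Convex hull vertices (CCW): (-10, 3), (-9, -4), (-2, -9), (10, -7), (9, -1)
Count = 5

5


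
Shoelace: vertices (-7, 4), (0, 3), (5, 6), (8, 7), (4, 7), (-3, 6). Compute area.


Shoelace sum: ((-7)*3 - 0*4) + (0*6 - 5*3) + (5*7 - 8*6) + (8*7 - 4*7) + (4*6 - (-3)*7) + ((-3)*4 - (-7)*6)
= 54
Area = |54|/2 = 27

27


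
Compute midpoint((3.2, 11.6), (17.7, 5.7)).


M = ((3.2+17.7)/2, (11.6+5.7)/2)
= (10.45, 8.65)

(10.45, 8.65)


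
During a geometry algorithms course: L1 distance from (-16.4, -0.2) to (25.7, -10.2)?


|(-16.4)-25.7| + |(-0.2)-(-10.2)| = 42.1 + 10 = 52.1

52.1


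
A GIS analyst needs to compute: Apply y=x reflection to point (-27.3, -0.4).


Reflection over y=x: (x,y) -> (y,x)
(-27.3, -0.4) -> (-0.4, -27.3)

(-0.4, -27.3)


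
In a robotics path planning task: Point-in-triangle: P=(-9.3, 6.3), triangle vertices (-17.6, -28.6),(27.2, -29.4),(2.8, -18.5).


Cross products: AB x AP = 1570.16, BC x BP = -473.23, CA x CP = -628.13
All same sign? no

No, outside


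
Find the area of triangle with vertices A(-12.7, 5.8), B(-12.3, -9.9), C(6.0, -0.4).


Area = |x_A(y_B-y_C) + x_B(y_C-y_A) + x_C(y_A-y_B)|/2
= |120.65 + 76.26 + 94.2|/2
= 291.11/2 = 145.555

145.555


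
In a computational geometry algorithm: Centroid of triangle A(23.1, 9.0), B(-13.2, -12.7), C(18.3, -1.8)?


Centroid = ((x_A+x_B+x_C)/3, (y_A+y_B+y_C)/3)
= ((23.1+(-13.2)+18.3)/3, (9+(-12.7)+(-1.8))/3)
= (9.4, -1.8333)

(9.4, -1.8333)


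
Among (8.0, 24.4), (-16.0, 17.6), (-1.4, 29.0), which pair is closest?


d(P0,P1) = 24.9447, d(P0,P2) = 10.4652, d(P1,P2) = 18.5235
Closest: P0 and P2

Closest pair: (8.0, 24.4) and (-1.4, 29.0), distance = 10.4652


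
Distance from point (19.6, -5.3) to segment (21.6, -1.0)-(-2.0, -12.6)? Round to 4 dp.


Project P onto AB: t = 0.1404 (clamped to [0,1])
Closest point on segment: (18.2869, -2.6285)
Distance: 2.9768

2.9768


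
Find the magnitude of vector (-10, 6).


|u| = sqrt((-10)^2 + 6^2) = sqrt(136) = 11.6619

11.6619


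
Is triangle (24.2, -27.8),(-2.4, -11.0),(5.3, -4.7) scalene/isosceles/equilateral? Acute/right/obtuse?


Side lengths squared: AB^2=989.8, BC^2=98.98, CA^2=890.82
Sorted: [98.98, 890.82, 989.8]
By sides: Scalene, By angles: Right

Scalene, Right


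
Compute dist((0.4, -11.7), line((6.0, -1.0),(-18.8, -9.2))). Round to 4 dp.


|cross product| = 219.44
|line direction| = sqrt(682.28) = 26.1205
Distance = 219.44/sqrt(682.28) = 8.4011

8.4011


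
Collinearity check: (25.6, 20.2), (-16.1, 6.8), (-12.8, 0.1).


Cross product: ((-16.1)-25.6)*(0.1-20.2) - (6.8-20.2)*((-12.8)-25.6)
= 323.61

No, not collinear


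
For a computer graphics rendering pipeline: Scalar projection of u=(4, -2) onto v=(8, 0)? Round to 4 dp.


u.v = 32, |v| = sqrt(64) = 8
Scalar projection = u.v / |v| = 32 / sqrt(64) = 4

4


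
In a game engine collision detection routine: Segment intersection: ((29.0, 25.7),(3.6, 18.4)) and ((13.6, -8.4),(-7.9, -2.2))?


Cross products: d1=-828.63, d2=-514.2, d3=753.72, d4=439.29
d1*d2 < 0 and d3*d4 < 0? no

No, they don't intersect


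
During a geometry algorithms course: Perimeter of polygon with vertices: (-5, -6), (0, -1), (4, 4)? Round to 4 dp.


Sides: (-5, -6)->(0, -1): sqrt(50) = 7.071068, (0, -1)->(4, 4): sqrt(41) = 6.403124, (4, 4)->(-5, -6): sqrt(181) = 13.453624
Sum = 26.927816
Perimeter = 26.9278

26.9278


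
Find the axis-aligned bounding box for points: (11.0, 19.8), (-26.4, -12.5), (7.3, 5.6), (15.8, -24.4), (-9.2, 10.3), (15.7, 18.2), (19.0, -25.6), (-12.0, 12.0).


x range: [-26.4, 19]
y range: [-25.6, 19.8]
Bounding box: (-26.4,-25.6) to (19,19.8)

(-26.4,-25.6) to (19,19.8)


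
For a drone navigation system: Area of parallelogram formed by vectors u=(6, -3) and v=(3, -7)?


|u x v| = |6*(-7) - (-3)*3|
= |(-42) - (-9)| = 33

33


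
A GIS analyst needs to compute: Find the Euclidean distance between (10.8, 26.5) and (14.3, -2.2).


dx=3.5, dy=-28.7
d^2 = 3.5^2 + (-28.7)^2 = 835.94
d = sqrt(835.94) = 28.9126

28.9126


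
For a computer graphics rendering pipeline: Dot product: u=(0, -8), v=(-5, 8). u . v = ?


u . v = u_x*v_x + u_y*v_y = 0*(-5) + (-8)*8
= 0 + (-64) = -64

-64


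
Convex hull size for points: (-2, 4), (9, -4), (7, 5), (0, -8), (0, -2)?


Convex hull vertices (CCW): (-2, 4), (0, -8), (9, -4), (7, 5)
Count = 4

4


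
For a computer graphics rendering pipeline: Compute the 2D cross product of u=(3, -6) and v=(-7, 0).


u x v = u_x*v_y - u_y*v_x = 3*0 - (-6)*(-7)
= 0 - 42 = -42

-42


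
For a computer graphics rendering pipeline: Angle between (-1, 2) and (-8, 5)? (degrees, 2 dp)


u.v = 18, |u| = sqrt(5) = 2.2361, |v| = sqrt(89) = 9.434
cos(theta) = u.v/(|u||v|) = 18/sqrt(445) = 0.853282
theta = acos(0.853282) = 31.43 degrees

31.43 degrees


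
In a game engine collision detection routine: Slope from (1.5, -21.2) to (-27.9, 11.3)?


slope = (y2-y1)/(x2-x1) = (11.3-(-21.2))/((-27.9)-1.5) = 32.5/(-29.4) = -1.1054

-1.1054


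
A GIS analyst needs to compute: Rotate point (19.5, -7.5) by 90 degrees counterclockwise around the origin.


90° CCW: (x,y) -> (-y, x)
(19.5,-7.5) -> (7.5, 19.5)

(7.5, 19.5)


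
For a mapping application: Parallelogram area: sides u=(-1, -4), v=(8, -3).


|u x v| = |(-1)*(-3) - (-4)*8|
= |3 - (-32)| = 35

35


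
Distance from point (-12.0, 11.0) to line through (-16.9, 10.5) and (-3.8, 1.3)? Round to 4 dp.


|cross product| = 51.63
|line direction| = sqrt(256.25) = 16.0078
Distance = 51.63/sqrt(256.25) = 3.2253

3.2253


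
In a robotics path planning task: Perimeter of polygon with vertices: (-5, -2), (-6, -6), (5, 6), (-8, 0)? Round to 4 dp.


Sides: (-5, -2)->(-6, -6): sqrt(17) = 4.123106, (-6, -6)->(5, 6): sqrt(265) = 16.278821, (5, 6)->(-8, 0): sqrt(205) = 14.317821, (-8, 0)->(-5, -2): sqrt(13) = 3.605551
Sum = 38.325299
Perimeter = 38.3253

38.3253


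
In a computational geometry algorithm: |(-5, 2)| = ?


|u| = sqrt((-5)^2 + 2^2) = sqrt(29) = 5.3852

5.3852


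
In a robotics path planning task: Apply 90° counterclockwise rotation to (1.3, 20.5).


90° CCW: (x,y) -> (-y, x)
(1.3,20.5) -> (-20.5, 1.3)

(-20.5, 1.3)


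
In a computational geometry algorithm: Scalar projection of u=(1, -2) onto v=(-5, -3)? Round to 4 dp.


u.v = 1, |v| = sqrt(34) = 5.831
Scalar projection = u.v / |v| = 1 / sqrt(34) = 0.1715

0.1715


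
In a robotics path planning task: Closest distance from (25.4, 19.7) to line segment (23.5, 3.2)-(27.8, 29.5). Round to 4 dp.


Project P onto AB: t = 0.6225 (clamped to [0,1])
Closest point on segment: (26.1769, 19.573)
Distance: 0.7873

0.7873


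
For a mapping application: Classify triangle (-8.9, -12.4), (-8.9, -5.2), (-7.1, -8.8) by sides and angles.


Side lengths squared: AB^2=51.84, BC^2=16.2, CA^2=16.2
Sorted: [16.2, 16.2, 51.84]
By sides: Isosceles, By angles: Obtuse

Isosceles, Obtuse


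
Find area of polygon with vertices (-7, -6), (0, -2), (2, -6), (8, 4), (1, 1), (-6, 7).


Shoelace sum: ((-7)*(-2) - 0*(-6)) + (0*(-6) - 2*(-2)) + (2*4 - 8*(-6)) + (8*1 - 1*4) + (1*7 - (-6)*1) + ((-6)*(-6) - (-7)*7)
= 176
Area = |176|/2 = 88

88


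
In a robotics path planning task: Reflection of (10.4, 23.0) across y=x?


Reflection over y=x: (x,y) -> (y,x)
(10.4, 23) -> (23, 10.4)

(23, 10.4)


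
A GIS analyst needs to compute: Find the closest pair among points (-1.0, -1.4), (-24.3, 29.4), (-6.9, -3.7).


d(P0,P1) = 38.6203, d(P0,P2) = 6.3325, d(P1,P2) = 37.3948
Closest: P0 and P2

Closest pair: (-1.0, -1.4) and (-6.9, -3.7), distance = 6.3325


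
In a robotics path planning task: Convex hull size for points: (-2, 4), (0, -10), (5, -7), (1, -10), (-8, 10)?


Convex hull vertices (CCW): (-8, 10), (0, -10), (1, -10), (5, -7), (-2, 4)
Count = 5

5


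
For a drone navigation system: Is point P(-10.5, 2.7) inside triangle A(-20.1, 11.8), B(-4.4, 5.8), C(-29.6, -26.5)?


Cross products: AB x AP = -85.27, BC x BP = -118.91, CA x CP = -454.13
All same sign? yes

Yes, inside


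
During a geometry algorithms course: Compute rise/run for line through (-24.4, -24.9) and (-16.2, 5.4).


slope = (y2-y1)/(x2-x1) = (5.4-(-24.9))/((-16.2)-(-24.4)) = 30.3/8.2 = 3.6951

3.6951


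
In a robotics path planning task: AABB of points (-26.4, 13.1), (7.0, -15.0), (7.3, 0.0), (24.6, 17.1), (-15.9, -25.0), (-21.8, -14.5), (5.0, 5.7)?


x range: [-26.4, 24.6]
y range: [-25, 17.1]
Bounding box: (-26.4,-25) to (24.6,17.1)

(-26.4,-25) to (24.6,17.1)


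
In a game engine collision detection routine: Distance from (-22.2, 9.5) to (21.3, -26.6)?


dx=43.5, dy=-36.1
d^2 = 43.5^2 + (-36.1)^2 = 3195.46
d = sqrt(3195.46) = 56.5284

56.5284


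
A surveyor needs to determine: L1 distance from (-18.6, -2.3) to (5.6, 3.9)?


|(-18.6)-5.6| + |(-2.3)-3.9| = 24.2 + 6.2 = 30.4

30.4


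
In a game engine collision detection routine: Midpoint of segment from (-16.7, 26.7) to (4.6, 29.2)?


M = (((-16.7)+4.6)/2, (26.7+29.2)/2)
= (-6.05, 27.95)

(-6.05, 27.95)


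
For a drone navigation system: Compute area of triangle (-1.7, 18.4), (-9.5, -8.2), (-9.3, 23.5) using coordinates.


Area = |x_A(y_B-y_C) + x_B(y_C-y_A) + x_C(y_A-y_B)|/2
= |53.89 + (-48.45) + (-247.38)|/2
= 241.94/2 = 120.97

120.97


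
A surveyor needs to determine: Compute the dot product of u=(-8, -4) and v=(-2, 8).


u . v = u_x*v_x + u_y*v_y = (-8)*(-2) + (-4)*8
= 16 + (-32) = -16

-16


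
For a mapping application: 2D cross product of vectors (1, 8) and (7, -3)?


u x v = u_x*v_y - u_y*v_x = 1*(-3) - 8*7
= (-3) - 56 = -59

-59


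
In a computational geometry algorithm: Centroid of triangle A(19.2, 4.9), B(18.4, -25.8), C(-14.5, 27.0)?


Centroid = ((x_A+x_B+x_C)/3, (y_A+y_B+y_C)/3)
= ((19.2+18.4+(-14.5))/3, (4.9+(-25.8)+27)/3)
= (7.7, 2.0333)

(7.7, 2.0333)


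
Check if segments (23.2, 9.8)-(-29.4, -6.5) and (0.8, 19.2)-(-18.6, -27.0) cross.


Cross products: d1=1217.24, d2=-896.66, d3=-859.56, d4=1254.34
d1*d2 < 0 and d3*d4 < 0? yes

Yes, they intersect


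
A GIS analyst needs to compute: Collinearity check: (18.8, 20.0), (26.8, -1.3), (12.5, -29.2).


Cross product: (26.8-18.8)*((-29.2)-20) - ((-1.3)-20)*(12.5-18.8)
= -527.79

No, not collinear


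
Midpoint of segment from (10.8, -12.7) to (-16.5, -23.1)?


M = ((10.8+(-16.5))/2, ((-12.7)+(-23.1))/2)
= (-2.85, -17.9)

(-2.85, -17.9)


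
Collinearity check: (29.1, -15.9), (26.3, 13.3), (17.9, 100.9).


Cross product: (26.3-29.1)*(100.9-(-15.9)) - (13.3-(-15.9))*(17.9-29.1)
= 0

Yes, collinear


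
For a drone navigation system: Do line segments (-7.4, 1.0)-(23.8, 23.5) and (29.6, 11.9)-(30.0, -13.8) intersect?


Cross products: d1=-955.26, d2=-144.42, d3=-492.42, d4=-1303.26
d1*d2 < 0 and d3*d4 < 0? no

No, they don't intersect


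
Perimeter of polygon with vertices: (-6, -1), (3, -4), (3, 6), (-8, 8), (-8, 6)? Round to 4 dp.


Sides: (-6, -1)->(3, -4): sqrt(90) = 9.486833, (3, -4)->(3, 6): sqrt(100) = 10, (3, 6)->(-8, 8): sqrt(125) = 11.18034, (-8, 8)->(-8, 6): sqrt(4) = 2, (-8, 6)->(-6, -1): sqrt(53) = 7.28011
Sum = 39.947283
Perimeter = 39.9473

39.9473


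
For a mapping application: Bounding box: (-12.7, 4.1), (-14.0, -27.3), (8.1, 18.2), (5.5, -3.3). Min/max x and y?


x range: [-14, 8.1]
y range: [-27.3, 18.2]
Bounding box: (-14,-27.3) to (8.1,18.2)

(-14,-27.3) to (8.1,18.2)


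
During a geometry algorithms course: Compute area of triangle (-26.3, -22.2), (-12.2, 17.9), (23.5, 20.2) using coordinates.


Area = |x_A(y_B-y_C) + x_B(y_C-y_A) + x_C(y_A-y_B)|/2
= |60.49 + (-517.28) + (-942.35)|/2
= 1399.14/2 = 699.57

699.57


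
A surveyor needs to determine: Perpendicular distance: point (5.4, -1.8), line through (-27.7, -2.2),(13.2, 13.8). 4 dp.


|cross product| = 513.24
|line direction| = sqrt(1928.81) = 43.9182
Distance = 513.24/sqrt(1928.81) = 11.6863

11.6863


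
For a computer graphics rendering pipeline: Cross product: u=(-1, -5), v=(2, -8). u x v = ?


u x v = u_x*v_y - u_y*v_x = (-1)*(-8) - (-5)*2
= 8 - (-10) = 18

18


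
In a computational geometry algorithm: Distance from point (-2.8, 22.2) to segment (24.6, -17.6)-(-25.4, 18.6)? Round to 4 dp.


Project P onto AB: t = 0.7376 (clamped to [0,1])
Closest point on segment: (-12.2824, 9.1028)
Distance: 16.1694

16.1694


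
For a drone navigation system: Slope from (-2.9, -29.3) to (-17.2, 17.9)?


slope = (y2-y1)/(x2-x1) = (17.9-(-29.3))/((-17.2)-(-2.9)) = 47.2/(-14.3) = -3.3007

-3.3007


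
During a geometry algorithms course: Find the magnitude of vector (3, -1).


|u| = sqrt(3^2 + (-1)^2) = sqrt(10) = 3.1623

3.1623


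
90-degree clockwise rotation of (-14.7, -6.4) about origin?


90° CW: (x,y) -> (y, -x)
(-14.7,-6.4) -> (-6.4, 14.7)

(-6.4, 14.7)


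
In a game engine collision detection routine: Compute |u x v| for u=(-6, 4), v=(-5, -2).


|u x v| = |(-6)*(-2) - 4*(-5)|
= |12 - (-20)| = 32

32


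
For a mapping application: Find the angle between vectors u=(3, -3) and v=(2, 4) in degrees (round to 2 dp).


u.v = -6, |u| = sqrt(18) = 4.2426, |v| = sqrt(20) = 4.4721
cos(theta) = u.v/(|u||v|) = -6/sqrt(360) = -0.316228
theta = acos(-0.316228) = 108.43 degrees

108.43 degrees


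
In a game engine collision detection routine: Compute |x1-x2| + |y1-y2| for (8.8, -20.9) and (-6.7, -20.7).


|8.8-(-6.7)| + |(-20.9)-(-20.7)| = 15.5 + 0.2 = 15.7

15.7


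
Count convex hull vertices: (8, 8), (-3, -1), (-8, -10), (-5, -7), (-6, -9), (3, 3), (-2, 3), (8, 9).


Convex hull vertices (CCW): (-8, -10), (-6, -9), (8, 8), (8, 9), (-2, 3)
Count = 5

5


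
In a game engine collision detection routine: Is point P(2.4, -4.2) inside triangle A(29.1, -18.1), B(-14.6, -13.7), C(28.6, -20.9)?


Cross products: AB x AP = -489.95, BC x BP = 532.8, CA x CP = 81.71
All same sign? no

No, outside


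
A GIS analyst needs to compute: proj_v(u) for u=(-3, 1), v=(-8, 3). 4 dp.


u.v = 27, |v| = sqrt(73) = 8.544
Scalar projection = u.v / |v| = 27 / sqrt(73) = 3.1601

3.1601


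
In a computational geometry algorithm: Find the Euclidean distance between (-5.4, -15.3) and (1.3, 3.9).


dx=6.7, dy=19.2
d^2 = 6.7^2 + 19.2^2 = 413.53
d = sqrt(413.53) = 20.3354

20.3354


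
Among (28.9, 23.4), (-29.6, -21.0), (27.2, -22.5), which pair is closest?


d(P0,P1) = 73.4412, d(P0,P2) = 45.9315, d(P1,P2) = 56.8198
Closest: P0 and P2

Closest pair: (28.9, 23.4) and (27.2, -22.5), distance = 45.9315


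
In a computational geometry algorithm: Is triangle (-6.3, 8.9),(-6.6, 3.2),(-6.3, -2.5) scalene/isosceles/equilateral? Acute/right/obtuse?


Side lengths squared: AB^2=32.58, BC^2=32.58, CA^2=129.96
Sorted: [32.58, 32.58, 129.96]
By sides: Isosceles, By angles: Obtuse

Isosceles, Obtuse


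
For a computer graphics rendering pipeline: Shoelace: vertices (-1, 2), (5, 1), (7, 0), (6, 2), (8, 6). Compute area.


Shoelace sum: ((-1)*1 - 5*2) + (5*0 - 7*1) + (7*2 - 6*0) + (6*6 - 8*2) + (8*2 - (-1)*6)
= 38
Area = |38|/2 = 19

19


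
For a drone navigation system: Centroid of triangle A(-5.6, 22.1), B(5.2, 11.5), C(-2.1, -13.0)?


Centroid = ((x_A+x_B+x_C)/3, (y_A+y_B+y_C)/3)
= (((-5.6)+5.2+(-2.1))/3, (22.1+11.5+(-13))/3)
= (-0.8333, 6.8667)

(-0.8333, 6.8667)


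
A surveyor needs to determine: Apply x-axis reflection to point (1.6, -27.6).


Reflection over x-axis: (x,y) -> (x,-y)
(1.6, -27.6) -> (1.6, 27.6)

(1.6, 27.6)


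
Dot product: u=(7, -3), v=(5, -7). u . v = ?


u . v = u_x*v_x + u_y*v_y = 7*5 + (-3)*(-7)
= 35 + 21 = 56

56


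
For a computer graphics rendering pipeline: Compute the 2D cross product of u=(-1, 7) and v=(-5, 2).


u x v = u_x*v_y - u_y*v_x = (-1)*2 - 7*(-5)
= (-2) - (-35) = 33

33


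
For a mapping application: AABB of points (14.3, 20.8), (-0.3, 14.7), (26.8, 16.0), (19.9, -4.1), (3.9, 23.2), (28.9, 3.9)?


x range: [-0.3, 28.9]
y range: [-4.1, 23.2]
Bounding box: (-0.3,-4.1) to (28.9,23.2)

(-0.3,-4.1) to (28.9,23.2)


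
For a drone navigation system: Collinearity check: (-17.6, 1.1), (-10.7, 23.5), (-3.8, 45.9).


Cross product: ((-10.7)-(-17.6))*(45.9-1.1) - (23.5-1.1)*((-3.8)-(-17.6))
= 0

Yes, collinear


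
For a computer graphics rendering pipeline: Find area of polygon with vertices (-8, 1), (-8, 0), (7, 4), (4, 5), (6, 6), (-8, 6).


Shoelace sum: ((-8)*0 - (-8)*1) + ((-8)*4 - 7*0) + (7*5 - 4*4) + (4*6 - 6*5) + (6*6 - (-8)*6) + ((-8)*1 - (-8)*6)
= 113
Area = |113|/2 = 56.5

56.5


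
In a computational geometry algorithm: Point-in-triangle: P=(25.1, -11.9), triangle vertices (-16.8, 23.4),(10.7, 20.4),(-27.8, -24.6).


Cross products: AB x AP = -845.05, BC x BP = 1891.55, CA x CP = -2399.5
All same sign? no

No, outside


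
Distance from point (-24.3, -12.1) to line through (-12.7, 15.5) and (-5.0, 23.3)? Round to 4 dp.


|cross product| = 122.04
|line direction| = sqrt(120.13) = 10.9604
Distance = 122.04/sqrt(120.13) = 11.1346

11.1346


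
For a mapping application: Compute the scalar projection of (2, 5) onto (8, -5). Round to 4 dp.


u.v = -9, |v| = sqrt(89) = 9.434
Scalar projection = u.v / |v| = -9 / sqrt(89) = -0.954

-0.954


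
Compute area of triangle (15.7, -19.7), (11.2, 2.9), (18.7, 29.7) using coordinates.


Area = |x_A(y_B-y_C) + x_B(y_C-y_A) + x_C(y_A-y_B)|/2
= |(-420.76) + 553.28 + (-422.62)|/2
= 290.1/2 = 145.05

145.05


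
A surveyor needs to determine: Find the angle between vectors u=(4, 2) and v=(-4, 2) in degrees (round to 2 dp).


u.v = -12, |u| = sqrt(20) = 4.4721, |v| = sqrt(20) = 4.4721
cos(theta) = u.v/(|u||v|) = -12/sqrt(400) = -0.6
theta = acos(-0.6) = 126.87 degrees

126.87 degrees


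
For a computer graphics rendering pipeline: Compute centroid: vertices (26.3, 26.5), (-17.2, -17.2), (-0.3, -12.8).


Centroid = ((x_A+x_B+x_C)/3, (y_A+y_B+y_C)/3)
= ((26.3+(-17.2)+(-0.3))/3, (26.5+(-17.2)+(-12.8))/3)
= (2.9333, -1.1667)

(2.9333, -1.1667)


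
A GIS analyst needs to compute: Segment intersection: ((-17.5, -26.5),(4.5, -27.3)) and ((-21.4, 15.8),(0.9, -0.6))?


Cross products: d1=-879.33, d2=-536.37, d3=927.48, d4=584.52
d1*d2 < 0 and d3*d4 < 0? no

No, they don't intersect


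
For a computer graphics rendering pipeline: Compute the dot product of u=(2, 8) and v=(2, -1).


u . v = u_x*v_x + u_y*v_y = 2*2 + 8*(-1)
= 4 + (-8) = -4

-4


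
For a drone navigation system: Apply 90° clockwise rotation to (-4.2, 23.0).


90° CW: (x,y) -> (y, -x)
(-4.2,23) -> (23, 4.2)

(23, 4.2)


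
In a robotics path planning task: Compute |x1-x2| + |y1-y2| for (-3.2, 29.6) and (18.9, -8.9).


|(-3.2)-18.9| + |29.6-(-8.9)| = 22.1 + 38.5 = 60.6

60.6


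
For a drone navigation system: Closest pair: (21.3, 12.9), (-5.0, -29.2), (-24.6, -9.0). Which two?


d(P0,P1) = 49.6397, d(P0,P2) = 50.8569, d(P1,P2) = 28.146
Closest: P1 and P2

Closest pair: (-5.0, -29.2) and (-24.6, -9.0), distance = 28.146


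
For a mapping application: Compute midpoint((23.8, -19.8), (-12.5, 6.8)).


M = ((23.8+(-12.5))/2, ((-19.8)+6.8)/2)
= (5.65, -6.5)

(5.65, -6.5)


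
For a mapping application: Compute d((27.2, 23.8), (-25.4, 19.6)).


dx=-52.6, dy=-4.2
d^2 = (-52.6)^2 + (-4.2)^2 = 2784.4
d = sqrt(2784.4) = 52.7674

52.7674


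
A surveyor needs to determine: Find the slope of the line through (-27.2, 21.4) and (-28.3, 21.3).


slope = (y2-y1)/(x2-x1) = (21.3-21.4)/((-28.3)-(-27.2)) = (-0.1)/(-1.1) = 0.0909

0.0909


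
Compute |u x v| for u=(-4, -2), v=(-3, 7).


|u x v| = |(-4)*7 - (-2)*(-3)|
= |(-28) - 6| = 34

34


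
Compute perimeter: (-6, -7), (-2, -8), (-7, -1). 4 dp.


Sides: (-6, -7)->(-2, -8): sqrt(17) = 4.123106, (-2, -8)->(-7, -1): sqrt(74) = 8.602325, (-7, -1)->(-6, -7): sqrt(37) = 6.082763
Sum = 18.808194
Perimeter = 18.8082

18.8082
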